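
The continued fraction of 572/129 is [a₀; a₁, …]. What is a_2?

3

572 = 4·129 + 56   →  a_0 = 4
129 = 2·56 + 17   →  a_1 = 2
56 = 3·17 + 5   →  a_2 = 3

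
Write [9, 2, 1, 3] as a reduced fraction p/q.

103/11

Using pₖ = aₖpₖ₋₁ + pₖ₋₂ and qₖ = aₖqₖ₋₁ + qₖ₋₂:
  k=0: a=9, p=9, q=1
  k=1: a=2, p=19, q=2
  k=2: a=1, p=28, q=3
  k=3: a=3, p=103, q=11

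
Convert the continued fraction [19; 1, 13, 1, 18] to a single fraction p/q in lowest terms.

5661/284

Fold from the inside: start with 18/1.
  1 + 1/18 = 19/18
  13 + 18/19 = 265/19
  1 + 19/265 = 284/265
  19 + 265/284 = 5661/284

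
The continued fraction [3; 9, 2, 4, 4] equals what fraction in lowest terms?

Fold from the inside: start with 4/1.
  4 + 1/4 = 17/4
  2 + 4/17 = 38/17
  9 + 17/38 = 359/38
  3 + 38/359 = 1115/359

1115/359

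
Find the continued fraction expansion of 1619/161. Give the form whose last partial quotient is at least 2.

[10; 17, 1, 8]

1619 = 10×161 + 9
161 = 17×9 + 8
9 = 1×8 + 1
8 = 8×1 + 0  (stop)
So 1619/161 = [10; 17, 1, 8].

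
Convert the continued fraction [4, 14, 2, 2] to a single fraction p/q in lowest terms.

Using pₖ = aₖpₖ₋₁ + pₖ₋₂ and qₖ = aₖqₖ₋₁ + qₖ₋₂:
  k=0: a=4, p=4, q=1
  k=1: a=14, p=57, q=14
  k=2: a=2, p=118, q=29
  k=3: a=2, p=293, q=72

293/72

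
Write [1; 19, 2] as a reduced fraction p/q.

41/39

Using pₖ = aₖpₖ₋₁ + pₖ₋₂ and qₖ = aₖqₖ₋₁ + qₖ₋₂:
  k=0: a=1, p=1, q=1
  k=1: a=19, p=20, q=19
  k=2: a=2, p=41, q=39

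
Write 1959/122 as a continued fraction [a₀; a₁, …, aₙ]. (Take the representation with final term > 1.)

[16; 17, 2, 3]

1959 = 16*122 + 7
122 = 17*7 + 3
7 = 2*3 + 1
3 = 3*1 + 0  (stop)
So 1959/122 = [16; 17, 2, 3].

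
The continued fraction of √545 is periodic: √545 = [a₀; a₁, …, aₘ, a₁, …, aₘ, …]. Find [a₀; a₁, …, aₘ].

a₀ = ⌊√545⌋ = 23.
With m₀=0, d₀=1 and mₖ₊₁ = dₖaₖ − mₖ, dₖ₊₁ = (n − mₖ₊₁²)/dₖ, aₖ₊₁ = ⌊(a₀+mₖ₊₁)/dₖ₊₁⌋:
  k=1: m=23, d=16, a=2
  k=2: m=9, d=29, a=1
  k=3: m=20, d=5, a=8
  k=4: m=20, d=29, a=1
  k=5: m=9, d=16, a=2
  k=6: m=23, d=1, a=46
d=1 and a=2a₀=46 at k=6, so the next step gives (m, d) = (23, 16) again — its k=1 value — and the period has length 6.

[23; 2, 1, 8, 1, 2, 46]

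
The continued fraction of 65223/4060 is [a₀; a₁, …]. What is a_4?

2

65223 = 16·4060 + 263   →  a_0 = 16
4060 = 15·263 + 115   →  a_1 = 15
263 = 2·115 + 33   →  a_2 = 2
115 = 3·33 + 16   →  a_3 = 3
33 = 2·16 + 1   →  a_4 = 2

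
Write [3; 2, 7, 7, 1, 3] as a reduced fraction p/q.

Using pₖ = aₖpₖ₋₁ + pₖ₋₂ and qₖ = aₖqₖ₋₁ + qₖ₋₂:
  k=0: a=3, p=3, q=1
  k=1: a=2, p=7, q=2
  k=2: a=7, p=52, q=15
  k=3: a=7, p=371, q=107
  k=4: a=1, p=423, q=122
  k=5: a=3, p=1640, q=473

1640/473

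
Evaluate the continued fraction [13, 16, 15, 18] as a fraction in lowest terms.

Fold from the inside: start with 18/1.
  15 + 1/18 = 271/18
  16 + 18/271 = 4354/271
  13 + 271/4354 = 56873/4354

56873/4354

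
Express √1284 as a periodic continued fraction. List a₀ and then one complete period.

a₀ = ⌊√1284⌋ = 35.

[35; 1, 4, 1, 70]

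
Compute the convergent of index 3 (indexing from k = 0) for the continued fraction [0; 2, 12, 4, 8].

Using pₖ = aₖpₖ₋₁ + pₖ₋₂, qₖ = aₖqₖ₋₁ + qₖ₋₂ (with p₋₁=1, p₋₂=0, q₋₁=0, q₋₂=1):
  k=0: a=0, p=0, q=1
  k=1: a=2, p=1, q=2
  k=2: a=12, p=12, q=25
  k=3: a=4, p=49, q=102

49/102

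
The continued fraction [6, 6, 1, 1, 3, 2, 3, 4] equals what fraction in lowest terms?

9530/1549

Using pₖ = aₖpₖ₋₁ + pₖ₋₂ and qₖ = aₖqₖ₋₁ + qₖ₋₂:
  k=0: a=6, p=6, q=1
  k=1: a=6, p=37, q=6
  k=2: a=1, p=43, q=7
  k=3: a=1, p=80, q=13
  k=4: a=3, p=283, q=46
  k=5: a=2, p=646, q=105
  k=6: a=3, p=2221, q=361
  k=7: a=4, p=9530, q=1549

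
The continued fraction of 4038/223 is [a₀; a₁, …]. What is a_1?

9

4038 = 18·223 + 24   →  a_0 = 18
223 = 9·24 + 7   →  a_1 = 9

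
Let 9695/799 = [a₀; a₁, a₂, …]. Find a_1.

7

9695 = 12·799 + 107   →  a_0 = 12
799 = 7·107 + 50   →  a_1 = 7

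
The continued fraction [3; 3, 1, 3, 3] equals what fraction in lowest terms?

160/49

Using pₖ = aₖpₖ₋₁ + pₖ₋₂ and qₖ = aₖqₖ₋₁ + qₖ₋₂:
  k=0: a=3, p=3, q=1
  k=1: a=3, p=10, q=3
  k=2: a=1, p=13, q=4
  k=3: a=3, p=49, q=15
  k=4: a=3, p=160, q=49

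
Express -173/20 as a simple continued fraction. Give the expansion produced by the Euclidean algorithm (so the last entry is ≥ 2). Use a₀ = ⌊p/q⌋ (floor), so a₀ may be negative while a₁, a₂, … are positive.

[-9; 2, 1, 6]

-173 = -9×20 + 7
20 = 2×7 + 6
7 = 1×6 + 1
6 = 6×1 + 0  (stop)
So -173/20 = [-9; 2, 1, 6].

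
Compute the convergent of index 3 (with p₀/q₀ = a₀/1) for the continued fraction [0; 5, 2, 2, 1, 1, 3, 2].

5/27

Using pₖ = aₖpₖ₋₁ + pₖ₋₂, qₖ = aₖqₖ₋₁ + qₖ₋₂ (with p₋₁=1, p₋₂=0, q₋₁=0, q₋₂=1):
  k=0: a=0, p=0, q=1
  k=1: a=5, p=1, q=5
  k=2: a=2, p=2, q=11
  k=3: a=2, p=5, q=27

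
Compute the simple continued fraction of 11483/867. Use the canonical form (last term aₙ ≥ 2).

11483 = 13·867 + 212
867 = 4·212 + 19
212 = 11·19 + 3
19 = 6·3 + 1
3 = 3·1 + 0  (stop)
So 11483/867 = [13; 4, 11, 6, 3].

[13; 4, 11, 6, 3]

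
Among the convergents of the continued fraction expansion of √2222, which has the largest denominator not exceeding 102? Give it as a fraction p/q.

√2222 = [47; 7, 4, 7, 94, …] (period length 4).
Convergents:
  p_0/q_0 = 47/1
  p_1/q_1 = 330/7
  p_2/q_2 = 1367/29
  p_3/q_3 = 9899/210
q_2 = 29 ≤ 102 < 210 = q_3, so the answer is 1367/29.

1367/29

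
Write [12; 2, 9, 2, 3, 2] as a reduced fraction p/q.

3967/318

Using pₖ = aₖpₖ₋₁ + pₖ₋₂ and qₖ = aₖqₖ₋₁ + qₖ₋₂:
  k=0: a=12, p=12, q=1
  k=1: a=2, p=25, q=2
  k=2: a=9, p=237, q=19
  k=3: a=2, p=499, q=40
  k=4: a=3, p=1734, q=139
  k=5: a=2, p=3967, q=318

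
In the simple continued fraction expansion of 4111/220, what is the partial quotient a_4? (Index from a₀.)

3

4111 = 18·220 + 151   →  a_0 = 18
220 = 1·151 + 69   →  a_1 = 1
151 = 2·69 + 13   →  a_2 = 2
69 = 5·13 + 4   →  a_3 = 5
13 = 3·4 + 1   →  a_4 = 3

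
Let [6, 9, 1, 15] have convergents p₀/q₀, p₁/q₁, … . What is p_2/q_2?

Using pₖ = aₖpₖ₋₁ + pₖ₋₂, qₖ = aₖqₖ₋₁ + qₖ₋₂ (with p₋₁=1, p₋₂=0, q₋₁=0, q₋₂=1):
  k=0: a=6, p=6, q=1
  k=1: a=9, p=55, q=9
  k=2: a=1, p=61, q=10

61/10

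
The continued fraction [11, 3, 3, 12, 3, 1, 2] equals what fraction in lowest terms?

15629/1383

Using pₖ = aₖpₖ₋₁ + pₖ₋₂ and qₖ = aₖqₖ₋₁ + qₖ₋₂:
  k=0: a=11, p=11, q=1
  k=1: a=3, p=34, q=3
  k=2: a=3, p=113, q=10
  k=3: a=12, p=1390, q=123
  k=4: a=3, p=4283, q=379
  k=5: a=1, p=5673, q=502
  k=6: a=2, p=15629, q=1383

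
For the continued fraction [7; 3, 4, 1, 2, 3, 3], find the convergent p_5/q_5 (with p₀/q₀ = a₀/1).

1104/151

Using pₖ = aₖpₖ₋₁ + pₖ₋₂, qₖ = aₖqₖ₋₁ + qₖ₋₂ (with p₋₁=1, p₋₂=0, q₋₁=0, q₋₂=1):
  k=0: a=7, p=7, q=1
  k=1: a=3, p=22, q=3
  k=2: a=4, p=95, q=13
  k=3: a=1, p=117, q=16
  k=4: a=2, p=329, q=45
  k=5: a=3, p=1104, q=151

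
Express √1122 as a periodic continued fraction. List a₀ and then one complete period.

[33; 2, 66]

a₀ = ⌊√1122⌋ = 33.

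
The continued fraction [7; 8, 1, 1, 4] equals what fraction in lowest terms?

Fold from the inside: start with 4/1.
  1 + 1/4 = 5/4
  1 + 4/5 = 9/5
  8 + 5/9 = 77/9
  7 + 9/77 = 548/77

548/77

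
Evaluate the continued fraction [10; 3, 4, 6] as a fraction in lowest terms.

835/81

Using pₖ = aₖpₖ₋₁ + pₖ₋₂ and qₖ = aₖqₖ₋₁ + qₖ₋₂:
  k=0: a=10, p=10, q=1
  k=1: a=3, p=31, q=3
  k=2: a=4, p=134, q=13
  k=3: a=6, p=835, q=81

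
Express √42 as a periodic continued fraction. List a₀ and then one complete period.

[6; 2, 12]

a₀ = ⌊√42⌋ = 6.
With m₀=0, d₀=1 and mₖ₊₁ = dₖaₖ − mₖ, dₖ₊₁ = (n − mₖ₊₁²)/dₖ, aₖ₊₁ = ⌊(a₀+mₖ₊₁)/dₖ₊₁⌋:
  k=1: m=6, d=6, a=2
  k=2: m=6, d=1, a=12
d=1 and a=2a₀=12 at k=2, so the next step gives (m, d) = (6, 6) again — its k=1 value — and the period has length 2.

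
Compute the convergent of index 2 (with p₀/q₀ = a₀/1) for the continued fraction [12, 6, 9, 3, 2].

669/55

Using pₖ = aₖpₖ₋₁ + pₖ₋₂, qₖ = aₖqₖ₋₁ + qₖ₋₂ (with p₋₁=1, p₋₂=0, q₋₁=0, q₋₂=1):
  k=0: a=12, p=12, q=1
  k=1: a=6, p=73, q=6
  k=2: a=9, p=669, q=55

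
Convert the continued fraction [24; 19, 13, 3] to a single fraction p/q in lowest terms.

Using pₖ = aₖpₖ₋₁ + pₖ₋₂ and qₖ = aₖqₖ₋₁ + qₖ₋₂:
  k=0: a=24, p=24, q=1
  k=1: a=19, p=457, q=19
  k=2: a=13, p=5965, q=248
  k=3: a=3, p=18352, q=763

18352/763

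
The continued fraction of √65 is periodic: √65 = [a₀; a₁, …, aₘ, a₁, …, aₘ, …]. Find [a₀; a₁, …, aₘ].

[8; 16]

a₀ = ⌊√65⌋ = 8.
With m₀=0, d₀=1 and mₖ₊₁ = dₖaₖ − mₖ, dₖ₊₁ = (n − mₖ₊₁²)/dₖ, aₖ₊₁ = ⌊(a₀+mₖ₊₁)/dₖ₊₁⌋:
  k=1: m=8, d=1, a=16
d=1 and a=2a₀=16 at k=1, so the next step gives (m, d) = (8, 1) again — its k=1 value — and the period has length 1.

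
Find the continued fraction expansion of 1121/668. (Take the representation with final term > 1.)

[1; 1, 2, 9, 2, 1, 7]

1121 = 1×668 + 453
668 = 1×453 + 215
453 = 2×215 + 23
215 = 9×23 + 8
23 = 2×8 + 7
8 = 1×7 + 1
7 = 7×1 + 0  (stop)
So 1121/668 = [1; 1, 2, 9, 2, 1, 7].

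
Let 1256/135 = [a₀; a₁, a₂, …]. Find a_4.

2

1256 = 9·135 + 41   →  a_0 = 9
135 = 3·41 + 12   →  a_1 = 3
41 = 3·12 + 5   →  a_2 = 3
12 = 2·5 + 2   →  a_3 = 2
5 = 2·2 + 1   →  a_4 = 2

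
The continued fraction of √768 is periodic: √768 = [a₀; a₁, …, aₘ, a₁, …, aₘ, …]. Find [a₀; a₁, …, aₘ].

a₀ = ⌊√768⌋ = 27.

[27; 1, 2, 2, 13, 2, 2, 1, 54]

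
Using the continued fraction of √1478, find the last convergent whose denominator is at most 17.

√1478 = [38; 2, 4, 38, 4, 2, 76, …] (period length 6).
Convergents:
  p_0/q_0 = 38/1
  p_1/q_1 = 77/2
  p_2/q_2 = 346/9
  p_3/q_3 = 13225/344
q_2 = 9 ≤ 17 < 344 = q_3, so the answer is 346/9.

346/9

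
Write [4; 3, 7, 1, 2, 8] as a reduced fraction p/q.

Using pₖ = aₖpₖ₋₁ + pₖ₋₂ and qₖ = aₖqₖ₋₁ + qₖ₋₂:
  k=0: a=4, p=4, q=1
  k=1: a=3, p=13, q=3
  k=2: a=7, p=95, q=22
  k=3: a=1, p=108, q=25
  k=4: a=2, p=311, q=72
  k=5: a=8, p=2596, q=601

2596/601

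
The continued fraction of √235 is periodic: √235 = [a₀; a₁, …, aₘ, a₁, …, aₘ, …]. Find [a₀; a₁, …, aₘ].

a₀ = ⌊√235⌋ = 15.
With m₀=0, d₀=1 and mₖ₊₁ = dₖaₖ − mₖ, dₖ₊₁ = (n − mₖ₊₁²)/dₖ, aₖ₊₁ = ⌊(a₀+mₖ₊₁)/dₖ₊₁⌋:
  k=1: m=15, d=10, a=3
  k=2: m=15, d=1, a=30
d=1 and a=2a₀=30 at k=2, so the next step gives (m, d) = (15, 10) again — its k=1 value — and the period has length 2.

[15; 3, 30]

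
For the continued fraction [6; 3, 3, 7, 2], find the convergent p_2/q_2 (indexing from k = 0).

Using pₖ = aₖpₖ₋₁ + pₖ₋₂, qₖ = aₖqₖ₋₁ + qₖ₋₂ (with p₋₁=1, p₋₂=0, q₋₁=0, q₋₂=1):
  k=0: a=6, p=6, q=1
  k=1: a=3, p=19, q=3
  k=2: a=3, p=63, q=10

63/10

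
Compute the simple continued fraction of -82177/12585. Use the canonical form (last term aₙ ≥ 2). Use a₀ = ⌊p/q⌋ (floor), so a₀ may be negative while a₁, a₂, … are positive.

-82177 = -7*12585 + 5918
12585 = 2*5918 + 749
5918 = 7*749 + 675
749 = 1*675 + 74
675 = 9*74 + 9
74 = 8*9 + 2
9 = 4*2 + 1
2 = 2*1 + 0  (stop)
So -82177/12585 = [-7; 2, 7, 1, 9, 8, 4, 2].

[-7; 2, 7, 1, 9, 8, 4, 2]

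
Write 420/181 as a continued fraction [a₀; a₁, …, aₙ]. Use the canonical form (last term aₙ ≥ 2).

[2; 3, 8, 3, 2]

420 = 2*181 + 58
181 = 3*58 + 7
58 = 8*7 + 2
7 = 3*2 + 1
2 = 2*1 + 0  (stop)
So 420/181 = [2; 3, 8, 3, 2].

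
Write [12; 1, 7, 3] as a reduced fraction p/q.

322/25

Using pₖ = aₖpₖ₋₁ + pₖ₋₂ and qₖ = aₖqₖ₋₁ + qₖ₋₂:
  k=0: a=12, p=12, q=1
  k=1: a=1, p=13, q=1
  k=2: a=7, p=103, q=8
  k=3: a=3, p=322, q=25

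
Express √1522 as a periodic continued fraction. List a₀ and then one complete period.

a₀ = ⌊√1522⌋ = 39.
With m₀=0, d₀=1 and mₖ₊₁ = dₖaₖ − mₖ, dₖ₊₁ = (n − mₖ₊₁²)/dₖ, aₖ₊₁ = ⌊(a₀+mₖ₊₁)/dₖ₊₁⌋:
  k=1: m=39, d=1, a=78
d=1 and a=2a₀=78 at k=1, so the next step gives (m, d) = (39, 1) again — its k=1 value — and the period has length 1.

[39; 78]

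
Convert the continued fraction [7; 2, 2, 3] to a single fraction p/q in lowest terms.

126/17

Using pₖ = aₖpₖ₋₁ + pₖ₋₂ and qₖ = aₖqₖ₋₁ + qₖ₋₂:
  k=0: a=7, p=7, q=1
  k=1: a=2, p=15, q=2
  k=2: a=2, p=37, q=5
  k=3: a=3, p=126, q=17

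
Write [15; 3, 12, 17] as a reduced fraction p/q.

9685/632

Using pₖ = aₖpₖ₋₁ + pₖ₋₂ and qₖ = aₖqₖ₋₁ + qₖ₋₂:
  k=0: a=15, p=15, q=1
  k=1: a=3, p=46, q=3
  k=2: a=12, p=567, q=37
  k=3: a=17, p=9685, q=632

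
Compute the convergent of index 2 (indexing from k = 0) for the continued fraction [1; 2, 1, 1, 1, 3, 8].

Using pₖ = aₖpₖ₋₁ + pₖ₋₂, qₖ = aₖqₖ₋₁ + qₖ₋₂ (with p₋₁=1, p₋₂=0, q₋₁=0, q₋₂=1):
  k=0: a=1, p=1, q=1
  k=1: a=2, p=3, q=2
  k=2: a=1, p=4, q=3

4/3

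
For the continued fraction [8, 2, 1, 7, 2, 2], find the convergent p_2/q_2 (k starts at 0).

25/3

Using pₖ = aₖpₖ₋₁ + pₖ₋₂, qₖ = aₖqₖ₋₁ + qₖ₋₂ (with p₋₁=1, p₋₂=0, q₋₁=0, q₋₂=1):
  k=0: a=8, p=8, q=1
  k=1: a=2, p=17, q=2
  k=2: a=1, p=25, q=3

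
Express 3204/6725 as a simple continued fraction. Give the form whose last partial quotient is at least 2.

[0; 2, 10, 9, 3, 11]

3204 = 0*6725 + 3204
6725 = 2*3204 + 317
3204 = 10*317 + 34
317 = 9*34 + 11
34 = 3*11 + 1
11 = 11*1 + 0  (stop)
So 3204/6725 = [0; 2, 10, 9, 3, 11].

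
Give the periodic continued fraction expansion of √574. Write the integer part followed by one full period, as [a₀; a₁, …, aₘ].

a₀ = ⌊√574⌋ = 23.
With m₀=0, d₀=1 and mₖ₊₁ = dₖaₖ − mₖ, dₖ₊₁ = (n − mₖ₊₁²)/dₖ, aₖ₊₁ = ⌊(a₀+mₖ₊₁)/dₖ₊₁⌋:
  k=1: m=23, d=45, a=1
  k=2: m=22, d=2, a=22
  k=3: m=22, d=45, a=1
  k=4: m=23, d=1, a=46
d=1 and a=2a₀=46 at k=4, so the next step gives (m, d) = (23, 45) again — its k=1 value — and the period has length 4.

[23; 1, 22, 1, 46]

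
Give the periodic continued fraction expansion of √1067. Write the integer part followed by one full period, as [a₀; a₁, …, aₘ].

a₀ = ⌊√1067⌋ = 32.

[32; 1, 1, 1, 64]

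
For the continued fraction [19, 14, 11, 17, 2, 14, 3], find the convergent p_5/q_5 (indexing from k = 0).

1506435/78991

Using pₖ = aₖpₖ₋₁ + pₖ₋₂, qₖ = aₖqₖ₋₁ + qₖ₋₂ (with p₋₁=1, p₋₂=0, q₋₁=0, q₋₂=1):
  k=0: a=19, p=19, q=1
  k=1: a=14, p=267, q=14
  k=2: a=11, p=2956, q=155
  k=3: a=17, p=50519, q=2649
  k=4: a=2, p=103994, q=5453
  k=5: a=14, p=1506435, q=78991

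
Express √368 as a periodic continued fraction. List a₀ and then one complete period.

a₀ = ⌊√368⌋ = 19.
With m₀=0, d₀=1 and mₖ₊₁ = dₖaₖ − mₖ, dₖ₊₁ = (n − mₖ₊₁²)/dₖ, aₖ₊₁ = ⌊(a₀+mₖ₊₁)/dₖ₊₁⌋:
  k=1: m=19, d=7, a=5
  k=2: m=16, d=16, a=2
  k=3: m=16, d=7, a=5
  k=4: m=19, d=1, a=38
d=1 and a=2a₀=38 at k=4, so the next step gives (m, d) = (19, 7) again — its k=1 value — and the period has length 4.

[19; 5, 2, 5, 38]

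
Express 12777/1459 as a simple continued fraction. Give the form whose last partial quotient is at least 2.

[8; 1, 3, 8, 4, 3, 3]

12777 = 8·1459 + 1105
1459 = 1·1105 + 354
1105 = 3·354 + 43
354 = 8·43 + 10
43 = 4·10 + 3
10 = 3·3 + 1
3 = 3·1 + 0  (stop)
So 12777/1459 = [8; 1, 3, 8, 4, 3, 3].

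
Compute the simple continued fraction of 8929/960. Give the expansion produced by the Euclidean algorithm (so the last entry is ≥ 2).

[9; 3, 3, 9, 3, 3]

8929 = 9×960 + 289
960 = 3×289 + 93
289 = 3×93 + 10
93 = 9×10 + 3
10 = 3×3 + 1
3 = 3×1 + 0  (stop)
So 8929/960 = [9; 3, 3, 9, 3, 3].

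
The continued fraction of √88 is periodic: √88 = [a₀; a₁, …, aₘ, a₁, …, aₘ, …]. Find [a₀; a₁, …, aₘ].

[9; 2, 1, 1, 1, 2, 18]

a₀ = ⌊√88⌋ = 9.
With m₀=0, d₀=1 and mₖ₊₁ = dₖaₖ − mₖ, dₖ₊₁ = (n − mₖ₊₁²)/dₖ, aₖ₊₁ = ⌊(a₀+mₖ₊₁)/dₖ₊₁⌋:
  k=1: m=9, d=7, a=2
  k=2: m=5, d=9, a=1
  k=3: m=4, d=8, a=1
  k=4: m=4, d=9, a=1
  k=5: m=5, d=7, a=2
  k=6: m=9, d=1, a=18
d=1 and a=2a₀=18 at k=6, so the next step gives (m, d) = (9, 7) again — its k=1 value — and the period has length 6.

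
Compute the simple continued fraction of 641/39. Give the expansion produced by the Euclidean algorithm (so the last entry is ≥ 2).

[16; 2, 3, 2, 2]

641 = 16×39 + 17
39 = 2×17 + 5
17 = 3×5 + 2
5 = 2×2 + 1
2 = 2×1 + 0  (stop)
So 641/39 = [16; 2, 3, 2, 2].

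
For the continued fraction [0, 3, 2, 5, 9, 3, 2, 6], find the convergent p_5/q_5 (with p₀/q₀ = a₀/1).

Using pₖ = aₖpₖ₋₁ + pₖ₋₂, qₖ = aₖqₖ₋₁ + qₖ₋₂ (with p₋₁=1, p₋₂=0, q₋₁=0, q₋₂=1):
  k=0: a=0, p=0, q=1
  k=1: a=3, p=1, q=3
  k=2: a=2, p=2, q=7
  k=3: a=5, p=11, q=38
  k=4: a=9, p=101, q=349
  k=5: a=3, p=314, q=1085

314/1085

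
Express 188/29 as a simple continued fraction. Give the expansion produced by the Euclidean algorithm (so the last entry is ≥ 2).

188 = 6·29 + 14
29 = 2·14 + 1
14 = 14·1 + 0  (stop)
So 188/29 = [6; 2, 14].

[6; 2, 14]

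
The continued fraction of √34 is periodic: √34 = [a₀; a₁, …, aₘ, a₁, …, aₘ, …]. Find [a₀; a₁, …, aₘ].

a₀ = ⌊√34⌋ = 5.
With m₀=0, d₀=1 and mₖ₊₁ = dₖaₖ − mₖ, dₖ₊₁ = (n − mₖ₊₁²)/dₖ, aₖ₊₁ = ⌊(a₀+mₖ₊₁)/dₖ₊₁⌋:
  k=1: m=5, d=9, a=1
  k=2: m=4, d=2, a=4
  k=3: m=4, d=9, a=1
  k=4: m=5, d=1, a=10
d=1 and a=2a₀=10 at k=4, so the next step gives (m, d) = (5, 9) again — its k=1 value — and the period has length 4.

[5; 1, 4, 1, 10]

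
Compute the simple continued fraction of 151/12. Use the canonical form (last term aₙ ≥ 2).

[12; 1, 1, 2, 2]

151 = 12×12 + 7
12 = 1×7 + 5
7 = 1×5 + 2
5 = 2×2 + 1
2 = 2×1 + 0  (stop)
So 151/12 = [12; 1, 1, 2, 2].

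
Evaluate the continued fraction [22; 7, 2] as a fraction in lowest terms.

332/15

Using pₖ = aₖpₖ₋₁ + pₖ₋₂ and qₖ = aₖqₖ₋₁ + qₖ₋₂:
  k=0: a=22, p=22, q=1
  k=1: a=7, p=155, q=7
  k=2: a=2, p=332, q=15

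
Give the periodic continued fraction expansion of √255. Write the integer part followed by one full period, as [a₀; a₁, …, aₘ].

[15; 1, 30]

a₀ = ⌊√255⌋ = 15.
With m₀=0, d₀=1 and mₖ₊₁ = dₖaₖ − mₖ, dₖ₊₁ = (n − mₖ₊₁²)/dₖ, aₖ₊₁ = ⌊(a₀+mₖ₊₁)/dₖ₊₁⌋:
  k=1: m=15, d=30, a=1
  k=2: m=15, d=1, a=30
d=1 and a=2a₀=30 at k=2, so the next step gives (m, d) = (15, 30) again — its k=1 value — and the period has length 2.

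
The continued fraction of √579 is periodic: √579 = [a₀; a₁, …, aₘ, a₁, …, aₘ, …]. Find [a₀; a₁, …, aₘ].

[24; 16, 48]

a₀ = ⌊√579⌋ = 24.
With m₀=0, d₀=1 and mₖ₊₁ = dₖaₖ − mₖ, dₖ₊₁ = (n − mₖ₊₁²)/dₖ, aₖ₊₁ = ⌊(a₀+mₖ₊₁)/dₖ₊₁⌋:
  k=1: m=24, d=3, a=16
  k=2: m=24, d=1, a=48
d=1 and a=2a₀=48 at k=2, so the next step gives (m, d) = (24, 3) again — its k=1 value — and the period has length 2.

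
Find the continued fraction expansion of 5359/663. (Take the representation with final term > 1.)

[8; 12, 18, 3]

5359 = 8*663 + 55
663 = 12*55 + 3
55 = 18*3 + 1
3 = 3*1 + 0  (stop)
So 5359/663 = [8; 12, 18, 3].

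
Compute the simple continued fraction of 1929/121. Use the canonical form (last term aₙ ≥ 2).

[15; 1, 16, 3, 2]

1929 = 15*121 + 114
121 = 1*114 + 7
114 = 16*7 + 2
7 = 3*2 + 1
2 = 2*1 + 0  (stop)
So 1929/121 = [15; 1, 16, 3, 2].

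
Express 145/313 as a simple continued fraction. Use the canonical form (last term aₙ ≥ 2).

145 = 0·313 + 145
313 = 2·145 + 23
145 = 6·23 + 7
23 = 3·7 + 2
7 = 3·2 + 1
2 = 2·1 + 0  (stop)
So 145/313 = [0; 2, 6, 3, 3, 2].

[0; 2, 6, 3, 3, 2]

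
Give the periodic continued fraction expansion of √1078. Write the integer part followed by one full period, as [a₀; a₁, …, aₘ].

a₀ = ⌊√1078⌋ = 32.

[32; 1, 4, 1, 64]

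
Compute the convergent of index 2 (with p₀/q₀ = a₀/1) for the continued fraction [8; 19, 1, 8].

Using pₖ = aₖpₖ₋₁ + pₖ₋₂, qₖ = aₖqₖ₋₁ + qₖ₋₂ (with p₋₁=1, p₋₂=0, q₋₁=0, q₋₂=1):
  k=0: a=8, p=8, q=1
  k=1: a=19, p=153, q=19
  k=2: a=1, p=161, q=20

161/20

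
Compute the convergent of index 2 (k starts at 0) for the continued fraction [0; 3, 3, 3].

3/10

Using pₖ = aₖpₖ₋₁ + pₖ₋₂, qₖ = aₖqₖ₋₁ + qₖ₋₂ (with p₋₁=1, p₋₂=0, q₋₁=0, q₋₂=1):
  k=0: a=0, p=0, q=1
  k=1: a=3, p=1, q=3
  k=2: a=3, p=3, q=10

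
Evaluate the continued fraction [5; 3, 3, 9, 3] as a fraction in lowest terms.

Using pₖ = aₖpₖ₋₁ + pₖ₋₂ and qₖ = aₖqₖ₋₁ + qₖ₋₂:
  k=0: a=5, p=5, q=1
  k=1: a=3, p=16, q=3
  k=2: a=3, p=53, q=10
  k=3: a=9, p=493, q=93
  k=4: a=3, p=1532, q=289

1532/289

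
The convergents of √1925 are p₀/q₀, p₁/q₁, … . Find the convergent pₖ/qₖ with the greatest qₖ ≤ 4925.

√1925 = [43; 1, 6, 1, 86, …] (period length 4).
Convergents:
  p_0/q_0 = 43/1
  p_1/q_1 = 44/1
  p_2/q_2 = 307/7
  p_3/q_3 = 351/8
  p_4/q_4 = 30493/695
  p_5/q_5 = 30844/703
  p_6/q_6 = 215557/4913
  p_7/q_7 = 246401/5616
q_6 = 4913 ≤ 4925 < 5616 = q_7, so the answer is 215557/4913.

215557/4913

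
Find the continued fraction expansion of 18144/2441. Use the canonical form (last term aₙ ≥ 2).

18144 = 7*2441 + 1057
2441 = 2*1057 + 327
1057 = 3*327 + 76
327 = 4*76 + 23
76 = 3*23 + 7
23 = 3*7 + 2
7 = 3*2 + 1
2 = 2*1 + 0  (stop)
So 18144/2441 = [7; 2, 3, 4, 3, 3, 3, 2].

[7; 2, 3, 4, 3, 3, 3, 2]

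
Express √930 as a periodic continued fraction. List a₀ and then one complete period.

a₀ = ⌊√930⌋ = 30.
With m₀=0, d₀=1 and mₖ₊₁ = dₖaₖ − mₖ, dₖ₊₁ = (n − mₖ₊₁²)/dₖ, aₖ₊₁ = ⌊(a₀+mₖ₊₁)/dₖ₊₁⌋:
  k=1: m=30, d=30, a=2
  k=2: m=30, d=1, a=60
d=1 and a=2a₀=60 at k=2, so the next step gives (m, d) = (30, 30) again — its k=1 value — and the period has length 2.

[30; 2, 60]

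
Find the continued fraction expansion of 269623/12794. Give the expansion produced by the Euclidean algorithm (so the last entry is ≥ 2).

[21; 13, 2, 13, 17, 2]

269623 = 21·12794 + 949
12794 = 13·949 + 457
949 = 2·457 + 35
457 = 13·35 + 2
35 = 17·2 + 1
2 = 2·1 + 0  (stop)
So 269623/12794 = [21; 13, 2, 13, 17, 2].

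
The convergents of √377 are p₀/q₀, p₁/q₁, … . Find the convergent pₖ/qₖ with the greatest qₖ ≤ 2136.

√377 = [19; 2, 2, 2, 38, …] (period length 4).
Convergents:
  p_0/q_0 = 19/1
  p_1/q_1 = 39/2
  p_2/q_2 = 97/5
  p_3/q_3 = 233/12
  p_4/q_4 = 8951/461
  p_5/q_5 = 18135/934
  p_6/q_6 = 45221/2329
q_5 = 934 ≤ 2136 < 2329 = q_6, so the answer is 18135/934.

18135/934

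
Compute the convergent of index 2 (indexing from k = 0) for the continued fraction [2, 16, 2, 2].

68/33

Using pₖ = aₖpₖ₋₁ + pₖ₋₂, qₖ = aₖqₖ₋₁ + qₖ₋₂ (with p₋₁=1, p₋₂=0, q₋₁=0, q₋₂=1):
  k=0: a=2, p=2, q=1
  k=1: a=16, p=33, q=16
  k=2: a=2, p=68, q=33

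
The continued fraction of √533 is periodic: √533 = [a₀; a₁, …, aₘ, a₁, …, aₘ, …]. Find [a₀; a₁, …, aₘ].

a₀ = ⌊√533⌋ = 23.
With m₀=0, d₀=1 and mₖ₊₁ = dₖaₖ − mₖ, dₖ₊₁ = (n − mₖ₊₁²)/dₖ, aₖ₊₁ = ⌊(a₀+mₖ₊₁)/dₖ₊₁⌋:
  k=1: m=23, d=4, a=11
  k=2: m=21, d=23, a=1
  k=3: m=2, d=23, a=1
  k=4: m=21, d=4, a=11
  k=5: m=23, d=1, a=46
d=1 and a=2a₀=46 at k=5, so the next step gives (m, d) = (23, 4) again — its k=1 value — and the period has length 5.

[23; 11, 1, 1, 11, 46]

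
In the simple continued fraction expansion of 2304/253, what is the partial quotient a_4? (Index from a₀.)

2

2304 = 9·253 + 27   →  a_0 = 9
253 = 9·27 + 10   →  a_1 = 9
27 = 2·10 + 7   →  a_2 = 2
10 = 1·7 + 3   →  a_3 = 1
7 = 2·3 + 1   →  a_4 = 2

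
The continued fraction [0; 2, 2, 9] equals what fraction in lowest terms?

19/47

Fold from the inside: start with 9/1.
  2 + 1/9 = 19/9
  2 + 9/19 = 47/19
  0 + 19/47 = 19/47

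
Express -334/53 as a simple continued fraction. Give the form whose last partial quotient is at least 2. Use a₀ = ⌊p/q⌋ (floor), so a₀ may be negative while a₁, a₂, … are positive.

-334 = -7·53 + 37
53 = 1·37 + 16
37 = 2·16 + 5
16 = 3·5 + 1
5 = 5·1 + 0  (stop)
So -334/53 = [-7; 1, 2, 3, 5].

[-7; 1, 2, 3, 5]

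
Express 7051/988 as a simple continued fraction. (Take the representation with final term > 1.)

7051 = 7×988 + 135
988 = 7×135 + 43
135 = 3×43 + 6
43 = 7×6 + 1
6 = 6×1 + 0  (stop)
So 7051/988 = [7; 7, 3, 7, 6].

[7; 7, 3, 7, 6]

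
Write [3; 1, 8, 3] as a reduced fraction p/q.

109/28

Fold from the inside: start with 3/1.
  8 + 1/3 = 25/3
  1 + 3/25 = 28/25
  3 + 25/28 = 109/28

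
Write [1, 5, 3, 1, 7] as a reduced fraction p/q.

Using pₖ = aₖpₖ₋₁ + pₖ₋₂ and qₖ = aₖqₖ₋₁ + qₖ₋₂:
  k=0: a=1, p=1, q=1
  k=1: a=5, p=6, q=5
  k=2: a=3, p=19, q=16
  k=3: a=1, p=25, q=21
  k=4: a=7, p=194, q=163

194/163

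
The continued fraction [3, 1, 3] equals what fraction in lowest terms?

15/4

Fold from the inside: start with 3/1.
  1 + 1/3 = 4/3
  3 + 3/4 = 15/4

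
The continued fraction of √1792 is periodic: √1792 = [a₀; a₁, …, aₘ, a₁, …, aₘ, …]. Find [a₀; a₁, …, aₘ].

a₀ = ⌊√1792⌋ = 42.
With m₀=0, d₀=1 and mₖ₊₁ = dₖaₖ − mₖ, dₖ₊₁ = (n − mₖ₊₁²)/dₖ, aₖ₊₁ = ⌊(a₀+mₖ₊₁)/dₖ₊₁⌋:
  k=1: m=42, d=28, a=3
  k=2: m=42, d=1, a=84
d=1 and a=2a₀=84 at k=2, so the next step gives (m, d) = (42, 28) again — its k=1 value — and the period has length 2.

[42; 3, 84]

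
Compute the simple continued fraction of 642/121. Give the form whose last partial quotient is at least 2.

642 = 5×121 + 37
121 = 3×37 + 10
37 = 3×10 + 7
10 = 1×7 + 3
7 = 2×3 + 1
3 = 3×1 + 0  (stop)
So 642/121 = [5; 3, 3, 1, 2, 3].

[5; 3, 3, 1, 2, 3]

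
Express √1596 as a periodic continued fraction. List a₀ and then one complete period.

a₀ = ⌊√1596⌋ = 39.

[39; 1, 18, 1, 78]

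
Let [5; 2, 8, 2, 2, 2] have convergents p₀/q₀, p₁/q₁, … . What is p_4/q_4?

487/89

Using pₖ = aₖpₖ₋₁ + pₖ₋₂, qₖ = aₖqₖ₋₁ + qₖ₋₂ (with p₋₁=1, p₋₂=0, q₋₁=0, q₋₂=1):
  k=0: a=5, p=5, q=1
  k=1: a=2, p=11, q=2
  k=2: a=8, p=93, q=17
  k=3: a=2, p=197, q=36
  k=4: a=2, p=487, q=89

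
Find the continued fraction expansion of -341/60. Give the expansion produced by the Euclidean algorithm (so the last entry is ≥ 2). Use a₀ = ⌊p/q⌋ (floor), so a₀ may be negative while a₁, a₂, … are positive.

-341 = -6·60 + 19
60 = 3·19 + 3
19 = 6·3 + 1
3 = 3·1 + 0  (stop)
So -341/60 = [-6; 3, 6, 3].

[-6; 3, 6, 3]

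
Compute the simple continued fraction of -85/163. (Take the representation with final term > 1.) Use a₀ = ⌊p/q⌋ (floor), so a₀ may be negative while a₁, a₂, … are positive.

-85 = -1×163 + 78
163 = 2×78 + 7
78 = 11×7 + 1
7 = 7×1 + 0  (stop)
So -85/163 = [-1; 2, 11, 7].

[-1; 2, 11, 7]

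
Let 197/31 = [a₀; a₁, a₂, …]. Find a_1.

197 = 6·31 + 11   →  a_0 = 6
31 = 2·11 + 9   →  a_1 = 2

2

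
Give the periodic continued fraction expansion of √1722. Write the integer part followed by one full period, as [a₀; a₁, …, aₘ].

[41; 2, 82]

a₀ = ⌊√1722⌋ = 41.
With m₀=0, d₀=1 and mₖ₊₁ = dₖaₖ − mₖ, dₖ₊₁ = (n − mₖ₊₁²)/dₖ, aₖ₊₁ = ⌊(a₀+mₖ₊₁)/dₖ₊₁⌋:
  k=1: m=41, d=41, a=2
  k=2: m=41, d=1, a=82
d=1 and a=2a₀=82 at k=2, so the next step gives (m, d) = (41, 41) again — its k=1 value — and the period has length 2.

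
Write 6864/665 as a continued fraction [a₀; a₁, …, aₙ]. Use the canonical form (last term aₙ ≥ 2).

6864 = 10·665 + 214
665 = 3·214 + 23
214 = 9·23 + 7
23 = 3·7 + 2
7 = 3·2 + 1
2 = 2·1 + 0  (stop)
So 6864/665 = [10; 3, 9, 3, 3, 2].

[10; 3, 9, 3, 3, 2]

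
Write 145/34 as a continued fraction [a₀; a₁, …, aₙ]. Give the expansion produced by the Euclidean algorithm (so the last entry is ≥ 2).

[4; 3, 1, 3, 2]

145 = 4*34 + 9
34 = 3*9 + 7
9 = 1*7 + 2
7 = 3*2 + 1
2 = 2*1 + 0  (stop)
So 145/34 = [4; 3, 1, 3, 2].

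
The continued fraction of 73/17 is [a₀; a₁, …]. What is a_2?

2

73 = 4·17 + 5   →  a_0 = 4
17 = 3·5 + 2   →  a_1 = 3
5 = 2·2 + 1   →  a_2 = 2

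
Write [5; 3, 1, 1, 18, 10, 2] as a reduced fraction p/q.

14501/2744

Using pₖ = aₖpₖ₋₁ + pₖ₋₂ and qₖ = aₖqₖ₋₁ + qₖ₋₂:
  k=0: a=5, p=5, q=1
  k=1: a=3, p=16, q=3
  k=2: a=1, p=21, q=4
  k=3: a=1, p=37, q=7
  k=4: a=18, p=687, q=130
  k=5: a=10, p=6907, q=1307
  k=6: a=2, p=14501, q=2744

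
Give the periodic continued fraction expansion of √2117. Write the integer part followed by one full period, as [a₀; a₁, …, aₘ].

[46; 92]

a₀ = ⌊√2117⌋ = 46.
With m₀=0, d₀=1 and mₖ₊₁ = dₖaₖ − mₖ, dₖ₊₁ = (n − mₖ₊₁²)/dₖ, aₖ₊₁ = ⌊(a₀+mₖ₊₁)/dₖ₊₁⌋:
  k=1: m=46, d=1, a=92
d=1 and a=2a₀=92 at k=1, so the next step gives (m, d) = (46, 1) again — its k=1 value — and the period has length 1.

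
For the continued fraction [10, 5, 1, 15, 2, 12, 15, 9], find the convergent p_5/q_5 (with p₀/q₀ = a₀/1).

Using pₖ = aₖpₖ₋₁ + pₖ₋₂, qₖ = aₖqₖ₋₁ + qₖ₋₂ (with p₋₁=1, p₋₂=0, q₋₁=0, q₋₂=1):
  k=0: a=10, p=10, q=1
  k=1: a=5, p=51, q=5
  k=2: a=1, p=61, q=6
  k=3: a=15, p=966, q=95
  k=4: a=2, p=1993, q=196
  k=5: a=12, p=24882, q=2447

24882/2447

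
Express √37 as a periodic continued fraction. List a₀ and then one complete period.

a₀ = ⌊√37⌋ = 6.
With m₀=0, d₀=1 and mₖ₊₁ = dₖaₖ − mₖ, dₖ₊₁ = (n − mₖ₊₁²)/dₖ, aₖ₊₁ = ⌊(a₀+mₖ₊₁)/dₖ₊₁⌋:
  k=1: m=6, d=1, a=12
d=1 and a=2a₀=12 at k=1, so the next step gives (m, d) = (6, 1) again — its k=1 value — and the period has length 1.

[6; 12]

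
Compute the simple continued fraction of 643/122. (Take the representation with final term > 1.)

643 = 5×122 + 33
122 = 3×33 + 23
33 = 1×23 + 10
23 = 2×10 + 3
10 = 3×3 + 1
3 = 3×1 + 0  (stop)
So 643/122 = [5; 3, 1, 2, 3, 3].

[5; 3, 1, 2, 3, 3]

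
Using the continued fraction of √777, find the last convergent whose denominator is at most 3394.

86997/3121

√777 = [27; 1, 6, 1, 54, …] (period length 4).
Convergents:
  p_0/q_0 = 27/1
  p_1/q_1 = 28/1
  p_2/q_2 = 195/7
  p_3/q_3 = 223/8
  p_4/q_4 = 12237/439
  p_5/q_5 = 12460/447
  p_6/q_6 = 86997/3121
  p_7/q_7 = 99457/3568
q_6 = 3121 ≤ 3394 < 3568 = q_7, so the answer is 86997/3121.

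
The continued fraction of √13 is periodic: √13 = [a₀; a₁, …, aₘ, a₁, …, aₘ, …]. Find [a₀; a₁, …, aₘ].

[3; 1, 1, 1, 1, 6]

a₀ = ⌊√13⌋ = 3.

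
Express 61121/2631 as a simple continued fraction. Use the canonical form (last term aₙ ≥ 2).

[23; 4, 3, 18, 11]

61121 = 23·2631 + 608
2631 = 4·608 + 199
608 = 3·199 + 11
199 = 18·11 + 1
11 = 11·1 + 0  (stop)
So 61121/2631 = [23; 4, 3, 18, 11].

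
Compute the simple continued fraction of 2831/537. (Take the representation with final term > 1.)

2831 = 5*537 + 146
537 = 3*146 + 99
146 = 1*99 + 47
99 = 2*47 + 5
47 = 9*5 + 2
5 = 2*2 + 1
2 = 2*1 + 0  (stop)
So 2831/537 = [5; 3, 1, 2, 9, 2, 2].

[5; 3, 1, 2, 9, 2, 2]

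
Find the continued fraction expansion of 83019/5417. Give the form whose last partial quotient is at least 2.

[15; 3, 14, 8, 1, 13]

83019 = 15·5417 + 1764
5417 = 3·1764 + 125
1764 = 14·125 + 14
125 = 8·14 + 13
14 = 1·13 + 1
13 = 13·1 + 0  (stop)
So 83019/5417 = [15; 3, 14, 8, 1, 13].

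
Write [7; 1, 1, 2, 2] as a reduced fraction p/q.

Using pₖ = aₖpₖ₋₁ + pₖ₋₂ and qₖ = aₖqₖ₋₁ + qₖ₋₂:
  k=0: a=7, p=7, q=1
  k=1: a=1, p=8, q=1
  k=2: a=1, p=15, q=2
  k=3: a=2, p=38, q=5
  k=4: a=2, p=91, q=12

91/12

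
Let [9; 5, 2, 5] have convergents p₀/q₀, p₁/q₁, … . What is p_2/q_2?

Using pₖ = aₖpₖ₋₁ + pₖ₋₂, qₖ = aₖqₖ₋₁ + qₖ₋₂ (with p₋₁=1, p₋₂=0, q₋₁=0, q₋₂=1):
  k=0: a=9, p=9, q=1
  k=1: a=5, p=46, q=5
  k=2: a=2, p=101, q=11

101/11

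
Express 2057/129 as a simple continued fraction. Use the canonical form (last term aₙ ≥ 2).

[15; 1, 17, 2, 3]

2057 = 15·129 + 122
129 = 1·122 + 7
122 = 17·7 + 3
7 = 2·3 + 1
3 = 3·1 + 0  (stop)
So 2057/129 = [15; 1, 17, 2, 3].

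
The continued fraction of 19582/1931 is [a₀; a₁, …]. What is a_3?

19582 = 10·1931 + 272   →  a_0 = 10
1931 = 7·272 + 27   →  a_1 = 7
272 = 10·27 + 2   →  a_2 = 10
27 = 13·2 + 1   →  a_3 = 13

13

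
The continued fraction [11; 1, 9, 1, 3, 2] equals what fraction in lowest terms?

Using pₖ = aₖpₖ₋₁ + pₖ₋₂ and qₖ = aₖqₖ₋₁ + qₖ₋₂:
  k=0: a=11, p=11, q=1
  k=1: a=1, p=12, q=1
  k=2: a=9, p=119, q=10
  k=3: a=1, p=131, q=11
  k=4: a=3, p=512, q=43
  k=5: a=2, p=1155, q=97

1155/97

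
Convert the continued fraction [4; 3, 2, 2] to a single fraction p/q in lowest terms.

Using pₖ = aₖpₖ₋₁ + pₖ₋₂ and qₖ = aₖqₖ₋₁ + qₖ₋₂:
  k=0: a=4, p=4, q=1
  k=1: a=3, p=13, q=3
  k=2: a=2, p=30, q=7
  k=3: a=2, p=73, q=17

73/17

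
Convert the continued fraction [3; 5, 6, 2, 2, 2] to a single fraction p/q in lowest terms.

Using pₖ = aₖpₖ₋₁ + pₖ₋₂ and qₖ = aₖqₖ₋₁ + qₖ₋₂:
  k=0: a=3, p=3, q=1
  k=1: a=5, p=16, q=5
  k=2: a=6, p=99, q=31
  k=3: a=2, p=214, q=67
  k=4: a=2, p=527, q=165
  k=5: a=2, p=1268, q=397

1268/397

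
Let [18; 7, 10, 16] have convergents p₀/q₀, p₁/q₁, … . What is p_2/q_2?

1288/71

Using pₖ = aₖpₖ₋₁ + pₖ₋₂, qₖ = aₖqₖ₋₁ + qₖ₋₂ (with p₋₁=1, p₋₂=0, q₋₁=0, q₋₂=1):
  k=0: a=18, p=18, q=1
  k=1: a=7, p=127, q=7
  k=2: a=10, p=1288, q=71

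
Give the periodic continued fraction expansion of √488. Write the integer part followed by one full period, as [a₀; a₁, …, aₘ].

[22; 11, 44]

a₀ = ⌊√488⌋ = 22.
With m₀=0, d₀=1 and mₖ₊₁ = dₖaₖ − mₖ, dₖ₊₁ = (n − mₖ₊₁²)/dₖ, aₖ₊₁ = ⌊(a₀+mₖ₊₁)/dₖ₊₁⌋:
  k=1: m=22, d=4, a=11
  k=2: m=22, d=1, a=44
d=1 and a=2a₀=44 at k=2, so the next step gives (m, d) = (22, 4) again — its k=1 value — and the period has length 2.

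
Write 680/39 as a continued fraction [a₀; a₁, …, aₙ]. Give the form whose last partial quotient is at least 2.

680 = 17*39 + 17
39 = 2*17 + 5
17 = 3*5 + 2
5 = 2*2 + 1
2 = 2*1 + 0  (stop)
So 680/39 = [17; 2, 3, 2, 2].

[17; 2, 3, 2, 2]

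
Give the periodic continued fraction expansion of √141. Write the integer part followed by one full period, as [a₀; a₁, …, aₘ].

[11; 1, 6, 1, 22]

a₀ = ⌊√141⌋ = 11.
With m₀=0, d₀=1 and mₖ₊₁ = dₖaₖ − mₖ, dₖ₊₁ = (n − mₖ₊₁²)/dₖ, aₖ₊₁ = ⌊(a₀+mₖ₊₁)/dₖ₊₁⌋:
  k=1: m=11, d=20, a=1
  k=2: m=9, d=3, a=6
  k=3: m=9, d=20, a=1
  k=4: m=11, d=1, a=22
d=1 and a=2a₀=22 at k=4, so the next step gives (m, d) = (11, 20) again — its k=1 value — and the period has length 4.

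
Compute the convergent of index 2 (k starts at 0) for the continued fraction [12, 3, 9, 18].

Using pₖ = aₖpₖ₋₁ + pₖ₋₂, qₖ = aₖqₖ₋₁ + qₖ₋₂ (with p₋₁=1, p₋₂=0, q₋₁=0, q₋₂=1):
  k=0: a=12, p=12, q=1
  k=1: a=3, p=37, q=3
  k=2: a=9, p=345, q=28

345/28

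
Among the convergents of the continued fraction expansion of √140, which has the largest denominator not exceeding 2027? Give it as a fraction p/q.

10081/852

√140 = [11; 1, 4, 1, 22, …] (period length 4).
Convergents:
  p_0/q_0 = 11/1
  p_1/q_1 = 12/1
  p_2/q_2 = 59/5
  p_3/q_3 = 71/6
  p_4/q_4 = 1621/137
  p_5/q_5 = 1692/143
  p_6/q_6 = 8389/709
  p_7/q_7 = 10081/852
  p_8/q_8 = 230171/19453
q_7 = 852 ≤ 2027 < 19453 = q_8, so the answer is 10081/852.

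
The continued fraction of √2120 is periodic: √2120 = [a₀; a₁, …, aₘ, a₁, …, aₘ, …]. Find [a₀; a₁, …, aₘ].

[46; 23, 92]

a₀ = ⌊√2120⌋ = 46.
With m₀=0, d₀=1 and mₖ₊₁ = dₖaₖ − mₖ, dₖ₊₁ = (n − mₖ₊₁²)/dₖ, aₖ₊₁ = ⌊(a₀+mₖ₊₁)/dₖ₊₁⌋:
  k=1: m=46, d=4, a=23
  k=2: m=46, d=1, a=92
d=1 and a=2a₀=92 at k=2, so the next step gives (m, d) = (46, 4) again — its k=1 value — and the period has length 2.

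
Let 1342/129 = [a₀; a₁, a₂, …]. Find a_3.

1342 = 10·129 + 52   →  a_0 = 10
129 = 2·52 + 25   →  a_1 = 2
52 = 2·25 + 2   →  a_2 = 2
25 = 12·2 + 1   →  a_3 = 12

12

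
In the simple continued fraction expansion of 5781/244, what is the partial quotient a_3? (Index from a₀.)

5781 = 23·244 + 169   →  a_0 = 23
244 = 1·169 + 75   →  a_1 = 1
169 = 2·75 + 19   →  a_2 = 2
75 = 3·19 + 18   →  a_3 = 3

3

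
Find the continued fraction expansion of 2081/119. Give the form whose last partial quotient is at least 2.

[17; 2, 19, 3]

2081 = 17·119 + 58
119 = 2·58 + 3
58 = 19·3 + 1
3 = 3·1 + 0  (stop)
So 2081/119 = [17; 2, 19, 3].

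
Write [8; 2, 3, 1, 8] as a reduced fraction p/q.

Using pₖ = aₖpₖ₋₁ + pₖ₋₂ and qₖ = aₖqₖ₋₁ + qₖ₋₂:
  k=0: a=8, p=8, q=1
  k=1: a=2, p=17, q=2
  k=2: a=3, p=59, q=7
  k=3: a=1, p=76, q=9
  k=4: a=8, p=667, q=79

667/79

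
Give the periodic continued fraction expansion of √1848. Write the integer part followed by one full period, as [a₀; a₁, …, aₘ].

a₀ = ⌊√1848⌋ = 42.
With m₀=0, d₀=1 and mₖ₊₁ = dₖaₖ − mₖ, dₖ₊₁ = (n − mₖ₊₁²)/dₖ, aₖ₊₁ = ⌊(a₀+mₖ₊₁)/dₖ₊₁⌋:
  k=1: m=42, d=84, a=1
  k=2: m=42, d=1, a=84
d=1 and a=2a₀=84 at k=2, so the next step gives (m, d) = (42, 84) again — its k=1 value — and the period has length 2.

[42; 1, 84]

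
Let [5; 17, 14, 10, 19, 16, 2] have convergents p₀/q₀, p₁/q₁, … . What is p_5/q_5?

Using pₖ = aₖpₖ₋₁ + pₖ₋₂, qₖ = aₖqₖ₋₁ + qₖ₋₂ (with p₋₁=1, p₋₂=0, q₋₁=0, q₋₂=1):
  k=0: a=5, p=5, q=1
  k=1: a=17, p=86, q=17
  k=2: a=14, p=1209, q=239
  k=3: a=10, p=12176, q=2407
  k=4: a=19, p=232553, q=45972
  k=5: a=16, p=3733024, q=737959

3733024/737959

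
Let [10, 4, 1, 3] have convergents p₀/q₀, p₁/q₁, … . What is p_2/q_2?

51/5

Using pₖ = aₖpₖ₋₁ + pₖ₋₂, qₖ = aₖqₖ₋₁ + qₖ₋₂ (with p₋₁=1, p₋₂=0, q₋₁=0, q₋₂=1):
  k=0: a=10, p=10, q=1
  k=1: a=4, p=41, q=4
  k=2: a=1, p=51, q=5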